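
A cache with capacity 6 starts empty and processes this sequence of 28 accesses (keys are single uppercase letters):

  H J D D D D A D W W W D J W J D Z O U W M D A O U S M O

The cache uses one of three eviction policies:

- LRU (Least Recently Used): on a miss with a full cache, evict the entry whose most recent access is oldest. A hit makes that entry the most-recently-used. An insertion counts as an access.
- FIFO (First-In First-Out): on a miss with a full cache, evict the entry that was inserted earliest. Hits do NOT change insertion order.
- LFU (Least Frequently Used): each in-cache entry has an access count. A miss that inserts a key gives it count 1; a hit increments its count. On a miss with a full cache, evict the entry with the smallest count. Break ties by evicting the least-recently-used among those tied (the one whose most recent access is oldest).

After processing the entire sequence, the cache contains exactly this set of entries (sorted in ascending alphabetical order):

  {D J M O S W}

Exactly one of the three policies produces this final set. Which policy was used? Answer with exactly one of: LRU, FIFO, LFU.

Simulating under each policy and comparing final sets:
  LRU: final set = {A D M O S U} -> differs
  FIFO: final set = {A D M O S U} -> differs
  LFU: final set = {D J M O S W} -> MATCHES target
Only LFU produces the target set.

Answer: LFU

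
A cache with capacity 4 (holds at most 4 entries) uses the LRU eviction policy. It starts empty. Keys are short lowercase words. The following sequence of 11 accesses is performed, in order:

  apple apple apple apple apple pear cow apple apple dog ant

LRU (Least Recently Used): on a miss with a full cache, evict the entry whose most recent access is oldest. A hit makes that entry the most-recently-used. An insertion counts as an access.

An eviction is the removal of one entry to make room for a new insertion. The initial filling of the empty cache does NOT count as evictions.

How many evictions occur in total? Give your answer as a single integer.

LRU simulation (capacity=4):
  1. access apple: MISS. Cache (LRU->MRU): [apple]
  2. access apple: HIT. Cache (LRU->MRU): [apple]
  3. access apple: HIT. Cache (LRU->MRU): [apple]
  4. access apple: HIT. Cache (LRU->MRU): [apple]
  5. access apple: HIT. Cache (LRU->MRU): [apple]
  6. access pear: MISS. Cache (LRU->MRU): [apple pear]
  7. access cow: MISS. Cache (LRU->MRU): [apple pear cow]
  8. access apple: HIT. Cache (LRU->MRU): [pear cow apple]
  9. access apple: HIT. Cache (LRU->MRU): [pear cow apple]
  10. access dog: MISS. Cache (LRU->MRU): [pear cow apple dog]
  11. access ant: MISS, evict pear. Cache (LRU->MRU): [cow apple dog ant]
Total: 6 hits, 5 misses, 1 evictions

Answer: 1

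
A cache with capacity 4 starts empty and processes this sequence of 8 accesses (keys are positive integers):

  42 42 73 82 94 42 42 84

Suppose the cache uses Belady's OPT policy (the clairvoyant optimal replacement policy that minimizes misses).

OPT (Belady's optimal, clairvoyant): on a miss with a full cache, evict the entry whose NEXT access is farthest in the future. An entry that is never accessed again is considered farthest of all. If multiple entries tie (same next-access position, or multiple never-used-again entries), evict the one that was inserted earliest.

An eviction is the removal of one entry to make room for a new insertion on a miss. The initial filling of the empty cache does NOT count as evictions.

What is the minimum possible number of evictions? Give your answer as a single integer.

Answer: 1

Derivation:
OPT (Belady) simulation (capacity=4):
  1. access 42: MISS. Cache: [42]
  2. access 42: HIT. Next use of 42: step 6. Cache: [42]
  3. access 73: MISS. Cache: [42 73]
  4. access 82: MISS. Cache: [42 73 82]
  5. access 94: MISS. Cache: [42 73 82 94]
  6. access 42: HIT. Next use of 42: step 7. Cache: [42 73 82 94]
  7. access 42: HIT. Next use of 42: never. Cache: [42 73 82 94]
  8. access 84: MISS, evict 42 (next use: never). Cache: [73 82 94 84]
Total: 3 hits, 5 misses, 1 evictions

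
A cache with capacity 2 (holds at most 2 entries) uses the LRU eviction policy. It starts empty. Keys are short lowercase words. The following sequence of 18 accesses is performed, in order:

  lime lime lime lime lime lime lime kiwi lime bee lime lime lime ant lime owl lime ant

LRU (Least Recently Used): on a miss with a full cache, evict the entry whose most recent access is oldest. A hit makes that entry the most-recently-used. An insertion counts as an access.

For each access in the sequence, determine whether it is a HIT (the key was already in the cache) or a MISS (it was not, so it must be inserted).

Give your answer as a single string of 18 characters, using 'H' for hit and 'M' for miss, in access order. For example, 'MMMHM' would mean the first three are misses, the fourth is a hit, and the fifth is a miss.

LRU simulation (capacity=2):
  1. access lime: MISS. Cache (LRU->MRU): [lime]
  2. access lime: HIT. Cache (LRU->MRU): [lime]
  3. access lime: HIT. Cache (LRU->MRU): [lime]
  4. access lime: HIT. Cache (LRU->MRU): [lime]
  5. access lime: HIT. Cache (LRU->MRU): [lime]
  6. access lime: HIT. Cache (LRU->MRU): [lime]
  7. access lime: HIT. Cache (LRU->MRU): [lime]
  8. access kiwi: MISS. Cache (LRU->MRU): [lime kiwi]
  9. access lime: HIT. Cache (LRU->MRU): [kiwi lime]
  10. access bee: MISS, evict kiwi. Cache (LRU->MRU): [lime bee]
  11. access lime: HIT. Cache (LRU->MRU): [bee lime]
  12. access lime: HIT. Cache (LRU->MRU): [bee lime]
  13. access lime: HIT. Cache (LRU->MRU): [bee lime]
  14. access ant: MISS, evict bee. Cache (LRU->MRU): [lime ant]
  15. access lime: HIT. Cache (LRU->MRU): [ant lime]
  16. access owl: MISS, evict ant. Cache (LRU->MRU): [lime owl]
  17. access lime: HIT. Cache (LRU->MRU): [owl lime]
  18. access ant: MISS, evict owl. Cache (LRU->MRU): [lime ant]
Total: 12 hits, 6 misses, 4 evictions

Answer: MHHHHHHMHMHHHMHMHM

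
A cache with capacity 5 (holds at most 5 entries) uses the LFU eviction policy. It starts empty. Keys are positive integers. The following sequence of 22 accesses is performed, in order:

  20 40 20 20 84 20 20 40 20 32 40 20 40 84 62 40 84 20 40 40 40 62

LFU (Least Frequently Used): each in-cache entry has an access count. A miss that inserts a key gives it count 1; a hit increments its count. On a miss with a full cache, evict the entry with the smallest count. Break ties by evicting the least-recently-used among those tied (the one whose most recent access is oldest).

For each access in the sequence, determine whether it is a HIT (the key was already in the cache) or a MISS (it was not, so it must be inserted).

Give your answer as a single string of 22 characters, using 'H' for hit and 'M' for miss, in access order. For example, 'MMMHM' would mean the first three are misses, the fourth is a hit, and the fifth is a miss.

LFU simulation (capacity=5):
  1. access 20: MISS. Cache: [20(c=1)]
  2. access 40: MISS. Cache: [20(c=1) 40(c=1)]
  3. access 20: HIT, count now 2. Cache: [40(c=1) 20(c=2)]
  4. access 20: HIT, count now 3. Cache: [40(c=1) 20(c=3)]
  5. access 84: MISS. Cache: [40(c=1) 84(c=1) 20(c=3)]
  6. access 20: HIT, count now 4. Cache: [40(c=1) 84(c=1) 20(c=4)]
  7. access 20: HIT, count now 5. Cache: [40(c=1) 84(c=1) 20(c=5)]
  8. access 40: HIT, count now 2. Cache: [84(c=1) 40(c=2) 20(c=5)]
  9. access 20: HIT, count now 6. Cache: [84(c=1) 40(c=2) 20(c=6)]
  10. access 32: MISS. Cache: [84(c=1) 32(c=1) 40(c=2) 20(c=6)]
  11. access 40: HIT, count now 3. Cache: [84(c=1) 32(c=1) 40(c=3) 20(c=6)]
  12. access 20: HIT, count now 7. Cache: [84(c=1) 32(c=1) 40(c=3) 20(c=7)]
  13. access 40: HIT, count now 4. Cache: [84(c=1) 32(c=1) 40(c=4) 20(c=7)]
  14. access 84: HIT, count now 2. Cache: [32(c=1) 84(c=2) 40(c=4) 20(c=7)]
  15. access 62: MISS. Cache: [32(c=1) 62(c=1) 84(c=2) 40(c=4) 20(c=7)]
  16. access 40: HIT, count now 5. Cache: [32(c=1) 62(c=1) 84(c=2) 40(c=5) 20(c=7)]
  17. access 84: HIT, count now 3. Cache: [32(c=1) 62(c=1) 84(c=3) 40(c=5) 20(c=7)]
  18. access 20: HIT, count now 8. Cache: [32(c=1) 62(c=1) 84(c=3) 40(c=5) 20(c=8)]
  19. access 40: HIT, count now 6. Cache: [32(c=1) 62(c=1) 84(c=3) 40(c=6) 20(c=8)]
  20. access 40: HIT, count now 7. Cache: [32(c=1) 62(c=1) 84(c=3) 40(c=7) 20(c=8)]
  21. access 40: HIT, count now 8. Cache: [32(c=1) 62(c=1) 84(c=3) 20(c=8) 40(c=8)]
  22. access 62: HIT, count now 2. Cache: [32(c=1) 62(c=2) 84(c=3) 20(c=8) 40(c=8)]
Total: 17 hits, 5 misses, 0 evictions

Answer: MMHHMHHHHMHHHHMHHHHHHH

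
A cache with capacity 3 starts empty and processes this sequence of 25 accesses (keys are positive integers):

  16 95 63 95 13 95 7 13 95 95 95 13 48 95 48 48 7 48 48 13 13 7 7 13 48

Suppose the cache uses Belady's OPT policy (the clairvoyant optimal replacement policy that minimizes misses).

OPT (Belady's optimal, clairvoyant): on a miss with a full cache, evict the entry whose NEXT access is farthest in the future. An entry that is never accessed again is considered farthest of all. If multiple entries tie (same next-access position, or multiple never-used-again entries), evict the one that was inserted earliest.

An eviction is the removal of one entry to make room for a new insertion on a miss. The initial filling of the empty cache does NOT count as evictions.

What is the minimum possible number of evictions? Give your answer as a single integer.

OPT (Belady) simulation (capacity=3):
  1. access 16: MISS. Cache: [16]
  2. access 95: MISS. Cache: [16 95]
  3. access 63: MISS. Cache: [16 95 63]
  4. access 95: HIT. Next use of 95: step 6. Cache: [16 95 63]
  5. access 13: MISS, evict 16 (next use: never). Cache: [95 63 13]
  6. access 95: HIT. Next use of 95: step 9. Cache: [95 63 13]
  7. access 7: MISS, evict 63 (next use: never). Cache: [95 13 7]
  8. access 13: HIT. Next use of 13: step 12. Cache: [95 13 7]
  9. access 95: HIT. Next use of 95: step 10. Cache: [95 13 7]
  10. access 95: HIT. Next use of 95: step 11. Cache: [95 13 7]
  11. access 95: HIT. Next use of 95: step 14. Cache: [95 13 7]
  12. access 13: HIT. Next use of 13: step 20. Cache: [95 13 7]
  13. access 48: MISS, evict 13 (next use: step 20). Cache: [95 7 48]
  14. access 95: HIT. Next use of 95: never. Cache: [95 7 48]
  15. access 48: HIT. Next use of 48: step 16. Cache: [95 7 48]
  16. access 48: HIT. Next use of 48: step 18. Cache: [95 7 48]
  17. access 7: HIT. Next use of 7: step 22. Cache: [95 7 48]
  18. access 48: HIT. Next use of 48: step 19. Cache: [95 7 48]
  19. access 48: HIT. Next use of 48: step 25. Cache: [95 7 48]
  20. access 13: MISS, evict 95 (next use: never). Cache: [7 48 13]
  21. access 13: HIT. Next use of 13: step 24. Cache: [7 48 13]
  22. access 7: HIT. Next use of 7: step 23. Cache: [7 48 13]
  23. access 7: HIT. Next use of 7: never. Cache: [7 48 13]
  24. access 13: HIT. Next use of 13: never. Cache: [7 48 13]
  25. access 48: HIT. Next use of 48: never. Cache: [7 48 13]
Total: 18 hits, 7 misses, 4 evictions

Answer: 4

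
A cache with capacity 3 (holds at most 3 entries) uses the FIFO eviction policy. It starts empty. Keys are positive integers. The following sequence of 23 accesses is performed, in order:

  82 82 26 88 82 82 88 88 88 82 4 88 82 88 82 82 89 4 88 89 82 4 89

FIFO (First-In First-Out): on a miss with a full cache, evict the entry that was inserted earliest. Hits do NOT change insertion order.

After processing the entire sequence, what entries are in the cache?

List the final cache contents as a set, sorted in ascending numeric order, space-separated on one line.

Answer: 4 88 89

Derivation:
FIFO simulation (capacity=3):
  1. access 82: MISS. Cache (old->new): [82]
  2. access 82: HIT. Cache (old->new): [82]
  3. access 26: MISS. Cache (old->new): [82 26]
  4. access 88: MISS. Cache (old->new): [82 26 88]
  5. access 82: HIT. Cache (old->new): [82 26 88]
  6. access 82: HIT. Cache (old->new): [82 26 88]
  7. access 88: HIT. Cache (old->new): [82 26 88]
  8. access 88: HIT. Cache (old->new): [82 26 88]
  9. access 88: HIT. Cache (old->new): [82 26 88]
  10. access 82: HIT. Cache (old->new): [82 26 88]
  11. access 4: MISS, evict 82. Cache (old->new): [26 88 4]
  12. access 88: HIT. Cache (old->new): [26 88 4]
  13. access 82: MISS, evict 26. Cache (old->new): [88 4 82]
  14. access 88: HIT. Cache (old->new): [88 4 82]
  15. access 82: HIT. Cache (old->new): [88 4 82]
  16. access 82: HIT. Cache (old->new): [88 4 82]
  17. access 89: MISS, evict 88. Cache (old->new): [4 82 89]
  18. access 4: HIT. Cache (old->new): [4 82 89]
  19. access 88: MISS, evict 4. Cache (old->new): [82 89 88]
  20. access 89: HIT. Cache (old->new): [82 89 88]
  21. access 82: HIT. Cache (old->new): [82 89 88]
  22. access 4: MISS, evict 82. Cache (old->new): [89 88 4]
  23. access 89: HIT. Cache (old->new): [89 88 4]
Total: 15 hits, 8 misses, 5 evictions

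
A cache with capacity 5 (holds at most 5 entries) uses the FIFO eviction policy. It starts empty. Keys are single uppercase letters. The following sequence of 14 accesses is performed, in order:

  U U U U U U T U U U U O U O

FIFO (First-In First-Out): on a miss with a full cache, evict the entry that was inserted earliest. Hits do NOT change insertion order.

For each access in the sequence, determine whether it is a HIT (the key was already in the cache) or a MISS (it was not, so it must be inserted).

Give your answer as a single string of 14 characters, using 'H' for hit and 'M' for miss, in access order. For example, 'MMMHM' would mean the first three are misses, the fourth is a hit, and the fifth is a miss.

Answer: MHHHHHMHHHHMHH

Derivation:
FIFO simulation (capacity=5):
  1. access U: MISS. Cache (old->new): [U]
  2. access U: HIT. Cache (old->new): [U]
  3. access U: HIT. Cache (old->new): [U]
  4. access U: HIT. Cache (old->new): [U]
  5. access U: HIT. Cache (old->new): [U]
  6. access U: HIT. Cache (old->new): [U]
  7. access T: MISS. Cache (old->new): [U T]
  8. access U: HIT. Cache (old->new): [U T]
  9. access U: HIT. Cache (old->new): [U T]
  10. access U: HIT. Cache (old->new): [U T]
  11. access U: HIT. Cache (old->new): [U T]
  12. access O: MISS. Cache (old->new): [U T O]
  13. access U: HIT. Cache (old->new): [U T O]
  14. access O: HIT. Cache (old->new): [U T O]
Total: 11 hits, 3 misses, 0 evictions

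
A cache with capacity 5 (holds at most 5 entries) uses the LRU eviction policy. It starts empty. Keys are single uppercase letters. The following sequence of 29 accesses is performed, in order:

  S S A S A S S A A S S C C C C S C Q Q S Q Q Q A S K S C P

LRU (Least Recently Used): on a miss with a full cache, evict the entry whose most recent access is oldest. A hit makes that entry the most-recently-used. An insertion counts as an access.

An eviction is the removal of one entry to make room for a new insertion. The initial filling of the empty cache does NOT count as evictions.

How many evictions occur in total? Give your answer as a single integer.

LRU simulation (capacity=5):
  1. access S: MISS. Cache (LRU->MRU): [S]
  2. access S: HIT. Cache (LRU->MRU): [S]
  3. access A: MISS. Cache (LRU->MRU): [S A]
  4. access S: HIT. Cache (LRU->MRU): [A S]
  5. access A: HIT. Cache (LRU->MRU): [S A]
  6. access S: HIT. Cache (LRU->MRU): [A S]
  7. access S: HIT. Cache (LRU->MRU): [A S]
  8. access A: HIT. Cache (LRU->MRU): [S A]
  9. access A: HIT. Cache (LRU->MRU): [S A]
  10. access S: HIT. Cache (LRU->MRU): [A S]
  11. access S: HIT. Cache (LRU->MRU): [A S]
  12. access C: MISS. Cache (LRU->MRU): [A S C]
  13. access C: HIT. Cache (LRU->MRU): [A S C]
  14. access C: HIT. Cache (LRU->MRU): [A S C]
  15. access C: HIT. Cache (LRU->MRU): [A S C]
  16. access S: HIT. Cache (LRU->MRU): [A C S]
  17. access C: HIT. Cache (LRU->MRU): [A S C]
  18. access Q: MISS. Cache (LRU->MRU): [A S C Q]
  19. access Q: HIT. Cache (LRU->MRU): [A S C Q]
  20. access S: HIT. Cache (LRU->MRU): [A C Q S]
  21. access Q: HIT. Cache (LRU->MRU): [A C S Q]
  22. access Q: HIT. Cache (LRU->MRU): [A C S Q]
  23. access Q: HIT. Cache (LRU->MRU): [A C S Q]
  24. access A: HIT. Cache (LRU->MRU): [C S Q A]
  25. access S: HIT. Cache (LRU->MRU): [C Q A S]
  26. access K: MISS. Cache (LRU->MRU): [C Q A S K]
  27. access S: HIT. Cache (LRU->MRU): [C Q A K S]
  28. access C: HIT. Cache (LRU->MRU): [Q A K S C]
  29. access P: MISS, evict Q. Cache (LRU->MRU): [A K S C P]
Total: 23 hits, 6 misses, 1 evictions

Answer: 1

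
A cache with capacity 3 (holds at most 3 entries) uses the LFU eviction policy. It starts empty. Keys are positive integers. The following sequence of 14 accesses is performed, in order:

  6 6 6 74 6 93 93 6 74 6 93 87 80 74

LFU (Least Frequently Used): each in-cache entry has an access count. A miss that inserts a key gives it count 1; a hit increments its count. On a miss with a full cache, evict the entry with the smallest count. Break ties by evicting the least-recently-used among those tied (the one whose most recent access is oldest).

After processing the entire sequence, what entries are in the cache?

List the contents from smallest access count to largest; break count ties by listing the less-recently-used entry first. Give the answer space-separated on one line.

Answer: 74 93 6

Derivation:
LFU simulation (capacity=3):
  1. access 6: MISS. Cache: [6(c=1)]
  2. access 6: HIT, count now 2. Cache: [6(c=2)]
  3. access 6: HIT, count now 3. Cache: [6(c=3)]
  4. access 74: MISS. Cache: [74(c=1) 6(c=3)]
  5. access 6: HIT, count now 4. Cache: [74(c=1) 6(c=4)]
  6. access 93: MISS. Cache: [74(c=1) 93(c=1) 6(c=4)]
  7. access 93: HIT, count now 2. Cache: [74(c=1) 93(c=2) 6(c=4)]
  8. access 6: HIT, count now 5. Cache: [74(c=1) 93(c=2) 6(c=5)]
  9. access 74: HIT, count now 2. Cache: [93(c=2) 74(c=2) 6(c=5)]
  10. access 6: HIT, count now 6. Cache: [93(c=2) 74(c=2) 6(c=6)]
  11. access 93: HIT, count now 3. Cache: [74(c=2) 93(c=3) 6(c=6)]
  12. access 87: MISS, evict 74(c=2). Cache: [87(c=1) 93(c=3) 6(c=6)]
  13. access 80: MISS, evict 87(c=1). Cache: [80(c=1) 93(c=3) 6(c=6)]
  14. access 74: MISS, evict 80(c=1). Cache: [74(c=1) 93(c=3) 6(c=6)]
Total: 8 hits, 6 misses, 3 evictions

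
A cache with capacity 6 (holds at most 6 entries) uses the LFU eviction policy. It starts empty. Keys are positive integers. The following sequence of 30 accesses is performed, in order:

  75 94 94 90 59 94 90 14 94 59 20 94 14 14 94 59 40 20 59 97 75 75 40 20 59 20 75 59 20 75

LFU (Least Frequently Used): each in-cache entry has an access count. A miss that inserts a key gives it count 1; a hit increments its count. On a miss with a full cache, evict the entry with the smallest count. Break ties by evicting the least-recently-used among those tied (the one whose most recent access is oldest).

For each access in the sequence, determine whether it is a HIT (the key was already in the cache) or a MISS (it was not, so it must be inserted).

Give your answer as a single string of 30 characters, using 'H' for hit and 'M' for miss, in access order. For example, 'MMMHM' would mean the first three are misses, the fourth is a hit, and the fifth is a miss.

Answer: MMHMMHHMHHMHHHHHMHHMMHMHHHHHHH

Derivation:
LFU simulation (capacity=6):
  1. access 75: MISS. Cache: [75(c=1)]
  2. access 94: MISS. Cache: [75(c=1) 94(c=1)]
  3. access 94: HIT, count now 2. Cache: [75(c=1) 94(c=2)]
  4. access 90: MISS. Cache: [75(c=1) 90(c=1) 94(c=2)]
  5. access 59: MISS. Cache: [75(c=1) 90(c=1) 59(c=1) 94(c=2)]
  6. access 94: HIT, count now 3. Cache: [75(c=1) 90(c=1) 59(c=1) 94(c=3)]
  7. access 90: HIT, count now 2. Cache: [75(c=1) 59(c=1) 90(c=2) 94(c=3)]
  8. access 14: MISS. Cache: [75(c=1) 59(c=1) 14(c=1) 90(c=2) 94(c=3)]
  9. access 94: HIT, count now 4. Cache: [75(c=1) 59(c=1) 14(c=1) 90(c=2) 94(c=4)]
  10. access 59: HIT, count now 2. Cache: [75(c=1) 14(c=1) 90(c=2) 59(c=2) 94(c=4)]
  11. access 20: MISS. Cache: [75(c=1) 14(c=1) 20(c=1) 90(c=2) 59(c=2) 94(c=4)]
  12. access 94: HIT, count now 5. Cache: [75(c=1) 14(c=1) 20(c=1) 90(c=2) 59(c=2) 94(c=5)]
  13. access 14: HIT, count now 2. Cache: [75(c=1) 20(c=1) 90(c=2) 59(c=2) 14(c=2) 94(c=5)]
  14. access 14: HIT, count now 3. Cache: [75(c=1) 20(c=1) 90(c=2) 59(c=2) 14(c=3) 94(c=5)]
  15. access 94: HIT, count now 6. Cache: [75(c=1) 20(c=1) 90(c=2) 59(c=2) 14(c=3) 94(c=6)]
  16. access 59: HIT, count now 3. Cache: [75(c=1) 20(c=1) 90(c=2) 14(c=3) 59(c=3) 94(c=6)]
  17. access 40: MISS, evict 75(c=1). Cache: [20(c=1) 40(c=1) 90(c=2) 14(c=3) 59(c=3) 94(c=6)]
  18. access 20: HIT, count now 2. Cache: [40(c=1) 90(c=2) 20(c=2) 14(c=3) 59(c=3) 94(c=6)]
  19. access 59: HIT, count now 4. Cache: [40(c=1) 90(c=2) 20(c=2) 14(c=3) 59(c=4) 94(c=6)]
  20. access 97: MISS, evict 40(c=1). Cache: [97(c=1) 90(c=2) 20(c=2) 14(c=3) 59(c=4) 94(c=6)]
  21. access 75: MISS, evict 97(c=1). Cache: [75(c=1) 90(c=2) 20(c=2) 14(c=3) 59(c=4) 94(c=6)]
  22. access 75: HIT, count now 2. Cache: [90(c=2) 20(c=2) 75(c=2) 14(c=3) 59(c=4) 94(c=6)]
  23. access 40: MISS, evict 90(c=2). Cache: [40(c=1) 20(c=2) 75(c=2) 14(c=3) 59(c=4) 94(c=6)]
  24. access 20: HIT, count now 3. Cache: [40(c=1) 75(c=2) 14(c=3) 20(c=3) 59(c=4) 94(c=6)]
  25. access 59: HIT, count now 5. Cache: [40(c=1) 75(c=2) 14(c=3) 20(c=3) 59(c=5) 94(c=6)]
  26. access 20: HIT, count now 4. Cache: [40(c=1) 75(c=2) 14(c=3) 20(c=4) 59(c=5) 94(c=6)]
  27. access 75: HIT, count now 3. Cache: [40(c=1) 14(c=3) 75(c=3) 20(c=4) 59(c=5) 94(c=6)]
  28. access 59: HIT, count now 6. Cache: [40(c=1) 14(c=3) 75(c=3) 20(c=4) 94(c=6) 59(c=6)]
  29. access 20: HIT, count now 5. Cache: [40(c=1) 14(c=3) 75(c=3) 20(c=5) 94(c=6) 59(c=6)]
  30. access 75: HIT, count now 4. Cache: [40(c=1) 14(c=3) 75(c=4) 20(c=5) 94(c=6) 59(c=6)]
Total: 20 hits, 10 misses, 4 evictions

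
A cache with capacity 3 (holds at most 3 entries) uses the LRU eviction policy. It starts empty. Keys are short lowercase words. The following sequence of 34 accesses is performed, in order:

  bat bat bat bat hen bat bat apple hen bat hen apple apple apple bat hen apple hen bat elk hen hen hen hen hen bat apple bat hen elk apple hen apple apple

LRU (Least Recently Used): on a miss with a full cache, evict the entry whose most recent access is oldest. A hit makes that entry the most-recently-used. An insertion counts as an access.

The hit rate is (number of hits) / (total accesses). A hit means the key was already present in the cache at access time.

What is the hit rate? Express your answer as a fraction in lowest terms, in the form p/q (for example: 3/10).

Answer: 27/34

Derivation:
LRU simulation (capacity=3):
  1. access bat: MISS. Cache (LRU->MRU): [bat]
  2. access bat: HIT. Cache (LRU->MRU): [bat]
  3. access bat: HIT. Cache (LRU->MRU): [bat]
  4. access bat: HIT. Cache (LRU->MRU): [bat]
  5. access hen: MISS. Cache (LRU->MRU): [bat hen]
  6. access bat: HIT. Cache (LRU->MRU): [hen bat]
  7. access bat: HIT. Cache (LRU->MRU): [hen bat]
  8. access apple: MISS. Cache (LRU->MRU): [hen bat apple]
  9. access hen: HIT. Cache (LRU->MRU): [bat apple hen]
  10. access bat: HIT. Cache (LRU->MRU): [apple hen bat]
  11. access hen: HIT. Cache (LRU->MRU): [apple bat hen]
  12. access apple: HIT. Cache (LRU->MRU): [bat hen apple]
  13. access apple: HIT. Cache (LRU->MRU): [bat hen apple]
  14. access apple: HIT. Cache (LRU->MRU): [bat hen apple]
  15. access bat: HIT. Cache (LRU->MRU): [hen apple bat]
  16. access hen: HIT. Cache (LRU->MRU): [apple bat hen]
  17. access apple: HIT. Cache (LRU->MRU): [bat hen apple]
  18. access hen: HIT. Cache (LRU->MRU): [bat apple hen]
  19. access bat: HIT. Cache (LRU->MRU): [apple hen bat]
  20. access elk: MISS, evict apple. Cache (LRU->MRU): [hen bat elk]
  21. access hen: HIT. Cache (LRU->MRU): [bat elk hen]
  22. access hen: HIT. Cache (LRU->MRU): [bat elk hen]
  23. access hen: HIT. Cache (LRU->MRU): [bat elk hen]
  24. access hen: HIT. Cache (LRU->MRU): [bat elk hen]
  25. access hen: HIT. Cache (LRU->MRU): [bat elk hen]
  26. access bat: HIT. Cache (LRU->MRU): [elk hen bat]
  27. access apple: MISS, evict elk. Cache (LRU->MRU): [hen bat apple]
  28. access bat: HIT. Cache (LRU->MRU): [hen apple bat]
  29. access hen: HIT. Cache (LRU->MRU): [apple bat hen]
  30. access elk: MISS, evict apple. Cache (LRU->MRU): [bat hen elk]
  31. access apple: MISS, evict bat. Cache (LRU->MRU): [hen elk apple]
  32. access hen: HIT. Cache (LRU->MRU): [elk apple hen]
  33. access apple: HIT. Cache (LRU->MRU): [elk hen apple]
  34. access apple: HIT. Cache (LRU->MRU): [elk hen apple]
Total: 27 hits, 7 misses, 4 evictions

Hit rate = 27/34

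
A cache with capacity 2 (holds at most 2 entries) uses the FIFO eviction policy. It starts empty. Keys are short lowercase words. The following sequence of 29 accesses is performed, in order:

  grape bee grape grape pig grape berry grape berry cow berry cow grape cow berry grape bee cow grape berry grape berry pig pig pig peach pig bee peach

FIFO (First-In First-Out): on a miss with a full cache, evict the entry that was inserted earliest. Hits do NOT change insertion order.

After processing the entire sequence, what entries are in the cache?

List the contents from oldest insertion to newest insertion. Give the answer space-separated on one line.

FIFO simulation (capacity=2):
  1. access grape: MISS. Cache (old->new): [grape]
  2. access bee: MISS. Cache (old->new): [grape bee]
  3. access grape: HIT. Cache (old->new): [grape bee]
  4. access grape: HIT. Cache (old->new): [grape bee]
  5. access pig: MISS, evict grape. Cache (old->new): [bee pig]
  6. access grape: MISS, evict bee. Cache (old->new): [pig grape]
  7. access berry: MISS, evict pig. Cache (old->new): [grape berry]
  8. access grape: HIT. Cache (old->new): [grape berry]
  9. access berry: HIT. Cache (old->new): [grape berry]
  10. access cow: MISS, evict grape. Cache (old->new): [berry cow]
  11. access berry: HIT. Cache (old->new): [berry cow]
  12. access cow: HIT. Cache (old->new): [berry cow]
  13. access grape: MISS, evict berry. Cache (old->new): [cow grape]
  14. access cow: HIT. Cache (old->new): [cow grape]
  15. access berry: MISS, evict cow. Cache (old->new): [grape berry]
  16. access grape: HIT. Cache (old->new): [grape berry]
  17. access bee: MISS, evict grape. Cache (old->new): [berry bee]
  18. access cow: MISS, evict berry. Cache (old->new): [bee cow]
  19. access grape: MISS, evict bee. Cache (old->new): [cow grape]
  20. access berry: MISS, evict cow. Cache (old->new): [grape berry]
  21. access grape: HIT. Cache (old->new): [grape berry]
  22. access berry: HIT. Cache (old->new): [grape berry]
  23. access pig: MISS, evict grape. Cache (old->new): [berry pig]
  24. access pig: HIT. Cache (old->new): [berry pig]
  25. access pig: HIT. Cache (old->new): [berry pig]
  26. access peach: MISS, evict berry. Cache (old->new): [pig peach]
  27. access pig: HIT. Cache (old->new): [pig peach]
  28. access bee: MISS, evict pig. Cache (old->new): [peach bee]
  29. access peach: HIT. Cache (old->new): [peach bee]
Total: 14 hits, 15 misses, 13 evictions

Answer: peach bee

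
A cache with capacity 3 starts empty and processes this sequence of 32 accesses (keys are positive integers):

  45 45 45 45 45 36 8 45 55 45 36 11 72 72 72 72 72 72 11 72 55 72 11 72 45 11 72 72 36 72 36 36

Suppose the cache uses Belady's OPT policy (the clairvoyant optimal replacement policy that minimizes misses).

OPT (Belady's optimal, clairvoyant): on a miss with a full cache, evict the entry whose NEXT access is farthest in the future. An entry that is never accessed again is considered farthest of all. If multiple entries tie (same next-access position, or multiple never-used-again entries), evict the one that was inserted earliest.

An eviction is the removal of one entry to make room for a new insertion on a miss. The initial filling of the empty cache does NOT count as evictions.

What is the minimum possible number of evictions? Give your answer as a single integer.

OPT (Belady) simulation (capacity=3):
  1. access 45: MISS. Cache: [45]
  2. access 45: HIT. Next use of 45: step 3. Cache: [45]
  3. access 45: HIT. Next use of 45: step 4. Cache: [45]
  4. access 45: HIT. Next use of 45: step 5. Cache: [45]
  5. access 45: HIT. Next use of 45: step 8. Cache: [45]
  6. access 36: MISS. Cache: [45 36]
  7. access 8: MISS. Cache: [45 36 8]
  8. access 45: HIT. Next use of 45: step 10. Cache: [45 36 8]
  9. access 55: MISS, evict 8 (next use: never). Cache: [45 36 55]
  10. access 45: HIT. Next use of 45: step 25. Cache: [45 36 55]
  11. access 36: HIT. Next use of 36: step 29. Cache: [45 36 55]
  12. access 11: MISS, evict 36 (next use: step 29). Cache: [45 55 11]
  13. access 72: MISS, evict 45 (next use: step 25). Cache: [55 11 72]
  14. access 72: HIT. Next use of 72: step 15. Cache: [55 11 72]
  15. access 72: HIT. Next use of 72: step 16. Cache: [55 11 72]
  16. access 72: HIT. Next use of 72: step 17. Cache: [55 11 72]
  17. access 72: HIT. Next use of 72: step 18. Cache: [55 11 72]
  18. access 72: HIT. Next use of 72: step 20. Cache: [55 11 72]
  19. access 11: HIT. Next use of 11: step 23. Cache: [55 11 72]
  20. access 72: HIT. Next use of 72: step 22. Cache: [55 11 72]
  21. access 55: HIT. Next use of 55: never. Cache: [55 11 72]
  22. access 72: HIT. Next use of 72: step 24. Cache: [55 11 72]
  23. access 11: HIT. Next use of 11: step 26. Cache: [55 11 72]
  24. access 72: HIT. Next use of 72: step 27. Cache: [55 11 72]
  25. access 45: MISS, evict 55 (next use: never). Cache: [11 72 45]
  26. access 11: HIT. Next use of 11: never. Cache: [11 72 45]
  27. access 72: HIT. Next use of 72: step 28. Cache: [11 72 45]
  28. access 72: HIT. Next use of 72: step 30. Cache: [11 72 45]
  29. access 36: MISS, evict 11 (next use: never). Cache: [72 45 36]
  30. access 72: HIT. Next use of 72: never. Cache: [72 45 36]
  31. access 36: HIT. Next use of 36: step 32. Cache: [72 45 36]
  32. access 36: HIT. Next use of 36: never. Cache: [72 45 36]
Total: 24 hits, 8 misses, 5 evictions

Answer: 5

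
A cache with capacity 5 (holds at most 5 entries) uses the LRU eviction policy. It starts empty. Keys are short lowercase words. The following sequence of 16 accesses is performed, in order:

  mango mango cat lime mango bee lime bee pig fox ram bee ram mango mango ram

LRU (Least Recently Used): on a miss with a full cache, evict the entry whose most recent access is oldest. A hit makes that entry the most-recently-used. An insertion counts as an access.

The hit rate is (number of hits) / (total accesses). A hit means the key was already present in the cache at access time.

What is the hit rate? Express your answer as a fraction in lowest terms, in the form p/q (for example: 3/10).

LRU simulation (capacity=5):
  1. access mango: MISS. Cache (LRU->MRU): [mango]
  2. access mango: HIT. Cache (LRU->MRU): [mango]
  3. access cat: MISS. Cache (LRU->MRU): [mango cat]
  4. access lime: MISS. Cache (LRU->MRU): [mango cat lime]
  5. access mango: HIT. Cache (LRU->MRU): [cat lime mango]
  6. access bee: MISS. Cache (LRU->MRU): [cat lime mango bee]
  7. access lime: HIT. Cache (LRU->MRU): [cat mango bee lime]
  8. access bee: HIT. Cache (LRU->MRU): [cat mango lime bee]
  9. access pig: MISS. Cache (LRU->MRU): [cat mango lime bee pig]
  10. access fox: MISS, evict cat. Cache (LRU->MRU): [mango lime bee pig fox]
  11. access ram: MISS, evict mango. Cache (LRU->MRU): [lime bee pig fox ram]
  12. access bee: HIT. Cache (LRU->MRU): [lime pig fox ram bee]
  13. access ram: HIT. Cache (LRU->MRU): [lime pig fox bee ram]
  14. access mango: MISS, evict lime. Cache (LRU->MRU): [pig fox bee ram mango]
  15. access mango: HIT. Cache (LRU->MRU): [pig fox bee ram mango]
  16. access ram: HIT. Cache (LRU->MRU): [pig fox bee mango ram]
Total: 8 hits, 8 misses, 3 evictions

Hit rate = 8/16 = 1/2

Answer: 1/2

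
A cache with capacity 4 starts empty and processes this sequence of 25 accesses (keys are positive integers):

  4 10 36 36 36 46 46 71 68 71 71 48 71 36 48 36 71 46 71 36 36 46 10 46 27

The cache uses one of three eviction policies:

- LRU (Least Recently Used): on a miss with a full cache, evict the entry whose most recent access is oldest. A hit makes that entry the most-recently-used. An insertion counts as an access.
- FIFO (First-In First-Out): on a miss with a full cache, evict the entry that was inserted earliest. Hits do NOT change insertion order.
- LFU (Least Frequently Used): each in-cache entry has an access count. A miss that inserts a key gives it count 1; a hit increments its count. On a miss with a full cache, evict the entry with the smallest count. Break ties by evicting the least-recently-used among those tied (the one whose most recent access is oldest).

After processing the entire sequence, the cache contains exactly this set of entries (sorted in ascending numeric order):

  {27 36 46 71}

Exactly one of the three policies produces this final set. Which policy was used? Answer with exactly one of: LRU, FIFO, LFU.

Simulating under each policy and comparing final sets:
  LRU: final set = {10 27 36 46} -> differs
  FIFO: final set = {10 27 46 71} -> differs
  LFU: final set = {27 36 46 71} -> MATCHES target
Only LFU produces the target set.

Answer: LFU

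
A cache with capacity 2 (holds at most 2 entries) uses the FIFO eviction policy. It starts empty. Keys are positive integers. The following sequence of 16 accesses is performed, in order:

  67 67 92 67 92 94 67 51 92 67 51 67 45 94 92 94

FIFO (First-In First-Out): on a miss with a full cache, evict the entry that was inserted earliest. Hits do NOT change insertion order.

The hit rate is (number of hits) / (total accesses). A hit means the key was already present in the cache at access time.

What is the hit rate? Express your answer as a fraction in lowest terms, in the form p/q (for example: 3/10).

Answer: 5/16

Derivation:
FIFO simulation (capacity=2):
  1. access 67: MISS. Cache (old->new): [67]
  2. access 67: HIT. Cache (old->new): [67]
  3. access 92: MISS. Cache (old->new): [67 92]
  4. access 67: HIT. Cache (old->new): [67 92]
  5. access 92: HIT. Cache (old->new): [67 92]
  6. access 94: MISS, evict 67. Cache (old->new): [92 94]
  7. access 67: MISS, evict 92. Cache (old->new): [94 67]
  8. access 51: MISS, evict 94. Cache (old->new): [67 51]
  9. access 92: MISS, evict 67. Cache (old->new): [51 92]
  10. access 67: MISS, evict 51. Cache (old->new): [92 67]
  11. access 51: MISS, evict 92. Cache (old->new): [67 51]
  12. access 67: HIT. Cache (old->new): [67 51]
  13. access 45: MISS, evict 67. Cache (old->new): [51 45]
  14. access 94: MISS, evict 51. Cache (old->new): [45 94]
  15. access 92: MISS, evict 45. Cache (old->new): [94 92]
  16. access 94: HIT. Cache (old->new): [94 92]
Total: 5 hits, 11 misses, 9 evictions

Hit rate = 5/16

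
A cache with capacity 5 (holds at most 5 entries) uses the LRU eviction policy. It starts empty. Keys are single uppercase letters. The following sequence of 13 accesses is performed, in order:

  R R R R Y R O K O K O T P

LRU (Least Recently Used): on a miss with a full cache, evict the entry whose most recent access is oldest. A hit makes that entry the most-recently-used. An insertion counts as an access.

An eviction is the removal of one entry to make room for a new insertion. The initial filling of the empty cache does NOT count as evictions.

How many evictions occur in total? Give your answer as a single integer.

LRU simulation (capacity=5):
  1. access R: MISS. Cache (LRU->MRU): [R]
  2. access R: HIT. Cache (LRU->MRU): [R]
  3. access R: HIT. Cache (LRU->MRU): [R]
  4. access R: HIT. Cache (LRU->MRU): [R]
  5. access Y: MISS. Cache (LRU->MRU): [R Y]
  6. access R: HIT. Cache (LRU->MRU): [Y R]
  7. access O: MISS. Cache (LRU->MRU): [Y R O]
  8. access K: MISS. Cache (LRU->MRU): [Y R O K]
  9. access O: HIT. Cache (LRU->MRU): [Y R K O]
  10. access K: HIT. Cache (LRU->MRU): [Y R O K]
  11. access O: HIT. Cache (LRU->MRU): [Y R K O]
  12. access T: MISS. Cache (LRU->MRU): [Y R K O T]
  13. access P: MISS, evict Y. Cache (LRU->MRU): [R K O T P]
Total: 7 hits, 6 misses, 1 evictions

Answer: 1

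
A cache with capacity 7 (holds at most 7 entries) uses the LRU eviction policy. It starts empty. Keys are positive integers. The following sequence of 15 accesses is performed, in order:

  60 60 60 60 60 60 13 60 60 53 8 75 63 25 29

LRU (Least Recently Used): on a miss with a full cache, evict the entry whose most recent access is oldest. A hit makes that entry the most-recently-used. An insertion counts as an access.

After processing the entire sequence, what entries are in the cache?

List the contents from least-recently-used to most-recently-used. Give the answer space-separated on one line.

LRU simulation (capacity=7):
  1. access 60: MISS. Cache (LRU->MRU): [60]
  2. access 60: HIT. Cache (LRU->MRU): [60]
  3. access 60: HIT. Cache (LRU->MRU): [60]
  4. access 60: HIT. Cache (LRU->MRU): [60]
  5. access 60: HIT. Cache (LRU->MRU): [60]
  6. access 60: HIT. Cache (LRU->MRU): [60]
  7. access 13: MISS. Cache (LRU->MRU): [60 13]
  8. access 60: HIT. Cache (LRU->MRU): [13 60]
  9. access 60: HIT. Cache (LRU->MRU): [13 60]
  10. access 53: MISS. Cache (LRU->MRU): [13 60 53]
  11. access 8: MISS. Cache (LRU->MRU): [13 60 53 8]
  12. access 75: MISS. Cache (LRU->MRU): [13 60 53 8 75]
  13. access 63: MISS. Cache (LRU->MRU): [13 60 53 8 75 63]
  14. access 25: MISS. Cache (LRU->MRU): [13 60 53 8 75 63 25]
  15. access 29: MISS, evict 13. Cache (LRU->MRU): [60 53 8 75 63 25 29]
Total: 7 hits, 8 misses, 1 evictions

Answer: 60 53 8 75 63 25 29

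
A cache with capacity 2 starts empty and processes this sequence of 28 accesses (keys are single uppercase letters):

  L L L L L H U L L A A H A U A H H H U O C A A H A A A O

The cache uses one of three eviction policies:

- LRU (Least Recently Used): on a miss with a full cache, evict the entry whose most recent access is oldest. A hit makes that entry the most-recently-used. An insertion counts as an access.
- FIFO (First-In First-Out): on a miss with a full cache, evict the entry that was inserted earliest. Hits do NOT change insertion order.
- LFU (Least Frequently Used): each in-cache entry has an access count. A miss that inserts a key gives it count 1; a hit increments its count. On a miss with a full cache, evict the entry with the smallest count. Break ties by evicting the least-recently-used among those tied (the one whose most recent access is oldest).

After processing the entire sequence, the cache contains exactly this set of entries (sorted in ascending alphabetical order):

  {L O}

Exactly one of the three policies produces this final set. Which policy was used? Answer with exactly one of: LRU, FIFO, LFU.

Simulating under each policy and comparing final sets:
  LRU: final set = {A O} -> differs
  FIFO: final set = {H O} -> differs
  LFU: final set = {L O} -> MATCHES target
Only LFU produces the target set.

Answer: LFU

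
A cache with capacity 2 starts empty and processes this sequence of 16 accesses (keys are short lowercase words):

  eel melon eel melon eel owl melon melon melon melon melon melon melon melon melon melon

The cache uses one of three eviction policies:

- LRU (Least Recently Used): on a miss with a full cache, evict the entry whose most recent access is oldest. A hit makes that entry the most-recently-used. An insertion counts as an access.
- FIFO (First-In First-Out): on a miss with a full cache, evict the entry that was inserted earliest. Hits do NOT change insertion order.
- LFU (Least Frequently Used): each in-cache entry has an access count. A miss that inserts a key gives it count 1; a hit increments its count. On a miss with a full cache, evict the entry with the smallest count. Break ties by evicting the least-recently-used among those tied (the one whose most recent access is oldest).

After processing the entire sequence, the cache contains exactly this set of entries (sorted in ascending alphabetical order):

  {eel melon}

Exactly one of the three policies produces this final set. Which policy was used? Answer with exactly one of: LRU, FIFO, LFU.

Answer: LFU

Derivation:
Simulating under each policy and comparing final sets:
  LRU: final set = {melon owl} -> differs
  FIFO: final set = {melon owl} -> differs
  LFU: final set = {eel melon} -> MATCHES target
Only LFU produces the target set.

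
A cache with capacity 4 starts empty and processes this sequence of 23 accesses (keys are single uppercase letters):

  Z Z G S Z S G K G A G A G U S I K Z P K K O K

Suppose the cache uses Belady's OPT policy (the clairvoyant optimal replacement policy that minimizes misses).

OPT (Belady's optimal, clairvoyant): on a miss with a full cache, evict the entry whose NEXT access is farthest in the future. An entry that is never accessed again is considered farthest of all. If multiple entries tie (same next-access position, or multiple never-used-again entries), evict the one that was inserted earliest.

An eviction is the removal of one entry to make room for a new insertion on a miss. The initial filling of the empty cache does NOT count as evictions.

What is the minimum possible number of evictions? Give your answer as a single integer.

OPT (Belady) simulation (capacity=4):
  1. access Z: MISS. Cache: [Z]
  2. access Z: HIT. Next use of Z: step 5. Cache: [Z]
  3. access G: MISS. Cache: [Z G]
  4. access S: MISS. Cache: [Z G S]
  5. access Z: HIT. Next use of Z: step 18. Cache: [Z G S]
  6. access S: HIT. Next use of S: step 15. Cache: [Z G S]
  7. access G: HIT. Next use of G: step 9. Cache: [Z G S]
  8. access K: MISS. Cache: [Z G S K]
  9. access G: HIT. Next use of G: step 11. Cache: [Z G S K]
  10. access A: MISS, evict Z (next use: step 18). Cache: [G S K A]
  11. access G: HIT. Next use of G: step 13. Cache: [G S K A]
  12. access A: HIT. Next use of A: never. Cache: [G S K A]
  13. access G: HIT. Next use of G: never. Cache: [G S K A]
  14. access U: MISS, evict G (next use: never). Cache: [S K A U]
  15. access S: HIT. Next use of S: never. Cache: [S K A U]
  16. access I: MISS, evict S (next use: never). Cache: [K A U I]
  17. access K: HIT. Next use of K: step 20. Cache: [K A U I]
  18. access Z: MISS, evict A (next use: never). Cache: [K U I Z]
  19. access P: MISS, evict U (next use: never). Cache: [K I Z P]
  20. access K: HIT. Next use of K: step 21. Cache: [K I Z P]
  21. access K: HIT. Next use of K: step 23. Cache: [K I Z P]
  22. access O: MISS, evict I (next use: never). Cache: [K Z P O]
  23. access K: HIT. Next use of K: never. Cache: [K Z P O]
Total: 13 hits, 10 misses, 6 evictions

Answer: 6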